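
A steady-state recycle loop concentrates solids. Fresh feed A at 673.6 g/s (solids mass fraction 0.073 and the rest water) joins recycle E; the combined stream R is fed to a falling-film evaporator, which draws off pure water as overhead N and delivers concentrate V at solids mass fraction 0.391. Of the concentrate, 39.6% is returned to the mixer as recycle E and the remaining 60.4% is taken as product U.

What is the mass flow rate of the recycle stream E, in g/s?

82.45 g/s

Overall solids balance (none leaves overhead): solids in fresh feed = solids in product, i.e. 673.6×0.073 = (1−0.396)·V·0.391.
V = 49.173/(0.391×0.604) = 208.21 g/s.
Recycle E = 0.396×208.21 = 82.453 g/s.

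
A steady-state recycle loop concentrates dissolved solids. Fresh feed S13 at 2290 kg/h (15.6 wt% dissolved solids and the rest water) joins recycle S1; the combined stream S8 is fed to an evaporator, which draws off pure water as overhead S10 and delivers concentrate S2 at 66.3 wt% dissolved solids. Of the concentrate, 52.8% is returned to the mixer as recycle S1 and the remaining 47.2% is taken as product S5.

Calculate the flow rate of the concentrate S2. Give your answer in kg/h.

1142 kg/h

Overall dissolved solids balance (none leaves overhead): dissolved solids in fresh feed = dissolved solids in product, i.e. 2290×0.156 = (1−0.528)·S2·0.663.
S2 = 357.24/(0.663×0.472) = 1141.6 kg/h.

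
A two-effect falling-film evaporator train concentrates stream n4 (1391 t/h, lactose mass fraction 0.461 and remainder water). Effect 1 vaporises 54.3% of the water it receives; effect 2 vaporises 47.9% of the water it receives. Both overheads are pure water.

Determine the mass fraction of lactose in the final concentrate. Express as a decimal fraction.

0.782

water in feed = 1391×0.539 = 749.75 t/h.
After stage 1: water left = (1−0.543)×749.75 = 342.64; stream total = 983.89 t/h.
After stage 2: water left = (1−0.479)×342.64 = 178.51; final concentrate = 819.76 t/h.
lactose fraction = 641.25/819.76 = 0.782.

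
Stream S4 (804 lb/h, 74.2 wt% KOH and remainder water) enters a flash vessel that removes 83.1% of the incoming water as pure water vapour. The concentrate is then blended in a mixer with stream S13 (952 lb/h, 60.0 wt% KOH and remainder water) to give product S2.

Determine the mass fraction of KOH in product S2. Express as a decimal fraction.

Vapour removed = 0.831×0.258×804 = 172.38 lb/h; concentrate = 631.62 lb/h.
KOH reaching the mixer = 596.57 (from concentrate) + 952×0.600 = 1167.8 lb/h.
Product flow = 631.62 + 952 = 1583.6 lb/h; KOH fraction = 0.7374.

0.7374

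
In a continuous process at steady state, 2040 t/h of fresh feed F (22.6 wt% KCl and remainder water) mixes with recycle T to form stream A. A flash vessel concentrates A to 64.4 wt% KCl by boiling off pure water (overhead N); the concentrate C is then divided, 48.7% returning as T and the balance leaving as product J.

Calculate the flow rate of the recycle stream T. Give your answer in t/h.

Overall KCl balance (none leaves overhead): KCl in fresh feed = KCl in product, i.e. 2040×0.226 = (1−0.487)·C·0.644.
C = 461.04/(0.644×0.513) = 1395.5 t/h.
Recycle T = 0.487×1395.5 = 679.62 t/h.

679.6 t/h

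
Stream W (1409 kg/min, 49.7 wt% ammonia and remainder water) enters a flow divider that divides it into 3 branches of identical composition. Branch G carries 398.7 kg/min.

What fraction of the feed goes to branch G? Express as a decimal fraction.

0.283

Fraction to G = 398.7/1409 = 0.2830.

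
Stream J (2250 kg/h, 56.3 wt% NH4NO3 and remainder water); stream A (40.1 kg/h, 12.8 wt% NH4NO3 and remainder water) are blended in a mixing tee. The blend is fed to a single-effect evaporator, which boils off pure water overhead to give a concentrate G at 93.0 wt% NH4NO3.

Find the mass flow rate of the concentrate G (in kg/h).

1368 kg/h

NH4NO3 entering = 2250×0.563 + 40.1×0.128 = 1271.9 kg/h.
All NH4NO3 reports to G, so G = 1271.9/0.930 = 1367.6 kg/h.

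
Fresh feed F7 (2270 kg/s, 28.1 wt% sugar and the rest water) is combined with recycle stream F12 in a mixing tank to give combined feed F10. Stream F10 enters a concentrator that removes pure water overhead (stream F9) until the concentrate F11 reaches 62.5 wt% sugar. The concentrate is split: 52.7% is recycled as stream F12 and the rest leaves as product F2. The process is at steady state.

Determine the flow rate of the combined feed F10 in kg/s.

3407 kg/s

Overall sugar balance (none leaves overhead): sugar in fresh feed = sugar in product, i.e. 2270×0.281 = (1−0.527)·F11·0.625.
F11 = 637.87/(0.625×0.473) = 2157.7 kg/s.
Recycle F12 = 0.527×2157.7 = 1137.1 kg/s.
Combined feed F10 = 2270 + 1137.1 = 3407.1 kg/s.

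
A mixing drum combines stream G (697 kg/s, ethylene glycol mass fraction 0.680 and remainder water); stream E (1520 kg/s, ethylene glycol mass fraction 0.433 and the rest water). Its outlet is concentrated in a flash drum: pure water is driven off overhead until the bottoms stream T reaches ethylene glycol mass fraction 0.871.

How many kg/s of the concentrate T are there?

ethylene glycol entering = 697×0.680 + 1520×0.433 = 1132.1 kg/s.
All ethylene glycol reports to T, so T = 1132.1/0.871 = 1299.8 kg/s.

1300 kg/s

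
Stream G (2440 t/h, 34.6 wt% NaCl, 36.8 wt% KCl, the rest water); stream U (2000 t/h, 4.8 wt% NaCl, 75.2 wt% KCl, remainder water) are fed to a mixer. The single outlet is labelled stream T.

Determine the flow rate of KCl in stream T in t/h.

2402 t/h

KCl out = KCl in = 2440×0.368 + 2000×0.752 = 2401.9 t/h.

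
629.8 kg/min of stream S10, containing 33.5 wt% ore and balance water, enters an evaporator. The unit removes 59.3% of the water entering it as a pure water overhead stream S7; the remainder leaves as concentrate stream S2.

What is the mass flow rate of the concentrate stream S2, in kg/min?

water entering = 629.8×0.665 = 418.82 kg/min; overhead removed = 0.593×418.82 = 248.36 kg/min.
Concentrate = 629.8 − 248.36 = 381.44 kg/min.

381.4 kg/min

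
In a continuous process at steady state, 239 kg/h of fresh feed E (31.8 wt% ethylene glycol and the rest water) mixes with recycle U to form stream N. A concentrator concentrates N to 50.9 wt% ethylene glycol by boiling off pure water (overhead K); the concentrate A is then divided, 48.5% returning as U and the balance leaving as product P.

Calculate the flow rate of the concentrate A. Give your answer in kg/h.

Overall ethylene glycol balance (none leaves overhead): ethylene glycol in fresh feed = ethylene glycol in product, i.e. 239×0.318 = (1−0.485)·A·0.509.
A = 76.002/(0.509×0.515) = 289.93 kg/h.

289.9 kg/h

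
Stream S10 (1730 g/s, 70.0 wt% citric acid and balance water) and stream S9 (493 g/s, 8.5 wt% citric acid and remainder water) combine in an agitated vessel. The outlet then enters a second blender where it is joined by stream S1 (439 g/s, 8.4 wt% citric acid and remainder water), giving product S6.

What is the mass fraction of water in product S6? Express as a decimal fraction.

Overall, product flow = 2662 g/s.
water in = 1730×0.300 + 493×0.915 + 439×0.916 = 1372.2 g/s.
water fraction in S6 = 0.5155.

0.5155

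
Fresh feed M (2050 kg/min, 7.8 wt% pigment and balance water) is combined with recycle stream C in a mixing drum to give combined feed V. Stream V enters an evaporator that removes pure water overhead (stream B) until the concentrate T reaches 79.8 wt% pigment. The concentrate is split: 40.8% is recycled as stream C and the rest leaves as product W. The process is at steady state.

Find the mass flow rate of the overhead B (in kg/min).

Overall pigment balance (none leaves overhead): pigment in fresh feed = pigment in product, i.e. 2050×0.078 = (1−0.408)·T·0.798.
T = 159.9/(0.798×0.592) = 338.47 kg/min.
Recycle C = 0.408×338.47 = 138.1 kg/min.
Combined feed V = 2050 + 138.1 = 2188.1 kg/min.
Overhead B = V − T = 2188.1 − 338.47 = 1849.6 kg/min.

1850 kg/min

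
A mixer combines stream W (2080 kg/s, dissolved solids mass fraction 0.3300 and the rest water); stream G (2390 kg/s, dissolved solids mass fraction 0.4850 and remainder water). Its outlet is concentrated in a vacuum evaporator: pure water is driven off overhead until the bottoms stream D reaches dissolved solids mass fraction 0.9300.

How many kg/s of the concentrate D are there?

dissolved solids entering = 2080×0.330 + 2390×0.485 = 1845.5 kg/s.
All dissolved solids reports to D, so D = 1845.5/0.930 = 1984.5 kg/s.

1984 kg/s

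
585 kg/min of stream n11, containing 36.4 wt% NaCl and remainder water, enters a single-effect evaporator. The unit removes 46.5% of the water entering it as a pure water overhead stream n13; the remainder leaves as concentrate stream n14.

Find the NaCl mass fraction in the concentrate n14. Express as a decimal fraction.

0.5169

NaCl is not removed: 585×0.364 = 212.94 kg/min of NaCl enters n14.
water entering = 585×0.636 = 372.06 kg/min; overhead removed = 0.465×372.06 = 173.01 kg/min.
Concentrate = 585 − 173.01 = 411.99 kg/min.
Mass fraction = 212.94/411.99 = 0.5169.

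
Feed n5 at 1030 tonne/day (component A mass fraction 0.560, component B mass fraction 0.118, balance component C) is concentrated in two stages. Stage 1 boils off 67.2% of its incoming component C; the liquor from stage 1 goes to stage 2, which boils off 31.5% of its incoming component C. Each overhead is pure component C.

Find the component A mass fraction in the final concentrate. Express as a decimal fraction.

component C in feed = 1030×0.322 = 331.66 tonne/day.
After stage 1: component C left = (1−0.672)×331.66 = 108.78; stream total = 807.12 tonne/day.
After stage 2: component C left = (1−0.315)×108.78 = 74.517; final concentrate = 772.86 tonne/day.
component A fraction = 576.8/772.86 = 0.746.

0.746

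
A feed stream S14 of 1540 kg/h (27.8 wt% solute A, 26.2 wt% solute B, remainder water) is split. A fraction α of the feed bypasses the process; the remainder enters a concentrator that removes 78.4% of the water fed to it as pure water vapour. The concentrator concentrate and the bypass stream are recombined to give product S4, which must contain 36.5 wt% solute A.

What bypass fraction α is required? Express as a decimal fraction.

All 1540×0.278 = 428.12 kg/h of solute A reaches S4, so S4 = 428.12/0.365 = 1172.9 kg/h and vapour = 367.07 kg/h.
The evaporator receives (1−α)·1540 of feed at 0.460 water and removes 0.784 of that water:
0.784×0.460×(1−α)×1540 = 367.07
(1−α) = 367.07/555.39 = 0.6609;  α = 0.3391.

0.339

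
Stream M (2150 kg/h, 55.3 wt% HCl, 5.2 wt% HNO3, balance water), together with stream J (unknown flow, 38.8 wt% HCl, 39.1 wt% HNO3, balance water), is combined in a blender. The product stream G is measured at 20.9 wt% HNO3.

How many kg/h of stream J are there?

Let J be the unknown flow. Total out = 2150 + J.
HNO3 balance: 111.8 + 0.391·J = 0.209·(2150 + J)
(0.391 − 0.209)·J = 0.209×2150 − 111.8 = 337.55
J = 337.55 / 0.182 = 1854.7 kg/h

1855 kg/h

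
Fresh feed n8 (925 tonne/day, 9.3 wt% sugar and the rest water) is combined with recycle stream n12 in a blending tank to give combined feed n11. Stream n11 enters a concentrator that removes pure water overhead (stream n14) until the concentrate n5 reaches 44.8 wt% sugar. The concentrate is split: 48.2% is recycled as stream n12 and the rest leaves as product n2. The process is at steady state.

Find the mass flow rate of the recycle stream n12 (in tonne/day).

178.7 tonne/day

Overall sugar balance (none leaves overhead): sugar in fresh feed = sugar in product, i.e. 925×0.093 = (1−0.482)·n5·0.448.
n5 = 86.025/(0.448×0.518) = 370.7 tonne/day.
Recycle n12 = 0.482×370.7 = 178.68 tonne/day.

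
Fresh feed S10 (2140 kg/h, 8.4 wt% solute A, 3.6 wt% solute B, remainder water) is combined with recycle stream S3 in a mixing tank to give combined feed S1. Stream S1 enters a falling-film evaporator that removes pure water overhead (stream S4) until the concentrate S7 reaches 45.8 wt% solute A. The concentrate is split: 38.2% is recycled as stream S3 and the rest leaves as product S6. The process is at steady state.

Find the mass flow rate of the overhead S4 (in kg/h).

1748 kg/h

Overall solute A balance (none leaves overhead): solute A in fresh feed = solute A in product, i.e. 2140×0.084 = (1−0.382)·S7·0.458.
S7 = 179.76/(0.458×0.618) = 635.1 kg/h.
Recycle S3 = 0.382×635.1 = 242.61 kg/h.
Combined feed S1 = 2140 + 242.61 = 2382.6 kg/h.
Overhead S4 = S1 − S7 = 2382.6 − 635.1 = 1747.5 kg/h.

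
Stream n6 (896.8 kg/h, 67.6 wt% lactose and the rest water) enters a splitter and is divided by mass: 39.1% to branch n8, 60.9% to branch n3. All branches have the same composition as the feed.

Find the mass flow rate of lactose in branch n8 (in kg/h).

237 kg/h

Branch n8 total = 0.391×896.8 = 350.65 kg/h.
lactose in n8 = 0.676×350.65 = 237.04 kg/h.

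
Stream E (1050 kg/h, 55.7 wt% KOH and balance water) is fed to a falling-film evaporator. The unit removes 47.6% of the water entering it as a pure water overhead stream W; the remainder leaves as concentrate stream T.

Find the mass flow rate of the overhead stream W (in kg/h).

water entering = 1050×0.443 = 465.15 kg/h; overhead removed = 0.476×465.15 = 221.41 kg/h.

221.4 kg/h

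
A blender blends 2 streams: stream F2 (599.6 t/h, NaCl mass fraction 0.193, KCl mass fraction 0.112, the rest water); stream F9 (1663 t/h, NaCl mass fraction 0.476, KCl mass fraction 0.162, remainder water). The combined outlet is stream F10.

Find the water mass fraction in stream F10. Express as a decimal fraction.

0.450

Total flow out = 599.6 + 1663 = 2262.6 t/h.
water in = 599.6×0.695 + 1663×0.362 = 1018.7 t/h.
water mass fraction in F10 = 1018.7/2262.6 = 0.450.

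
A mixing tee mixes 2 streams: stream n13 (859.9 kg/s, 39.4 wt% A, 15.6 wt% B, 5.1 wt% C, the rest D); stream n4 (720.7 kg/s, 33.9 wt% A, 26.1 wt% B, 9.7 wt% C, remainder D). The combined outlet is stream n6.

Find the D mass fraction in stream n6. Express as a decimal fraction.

Total flow out = 859.9 + 720.7 = 1580.6 kg/s.
D in = 859.9×0.399 + 720.7×0.303 = 561.47 kg/s.
D mass fraction in n6 = 561.47/1580.6 = 0.3552.

0.3552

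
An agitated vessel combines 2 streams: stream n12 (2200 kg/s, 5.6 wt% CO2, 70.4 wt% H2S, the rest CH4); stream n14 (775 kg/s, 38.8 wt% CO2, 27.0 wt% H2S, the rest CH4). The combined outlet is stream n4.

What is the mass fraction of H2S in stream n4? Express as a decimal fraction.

Total flow out = 2200 + 775 = 2975 kg/s.
H2S in = 2200×0.704 + 775×0.270 = 1758 kg/s.
H2S mass fraction in n4 = 1758/2975 = 0.591.

0.591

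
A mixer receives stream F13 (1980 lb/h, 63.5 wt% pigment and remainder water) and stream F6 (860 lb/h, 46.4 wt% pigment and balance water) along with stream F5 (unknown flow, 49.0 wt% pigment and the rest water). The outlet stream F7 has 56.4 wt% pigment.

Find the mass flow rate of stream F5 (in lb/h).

Let F5 be the unknown flow. Total out = 2840 + F5.
pigment balance: 1656.3 + 0.490·F5 = 0.564·(2840 + F5)
(0.490 − 0.564)·F5 = 0.564×2840 − 1656.3 = -54.58
F5 = -54.58 / -0.074 = 737.57 lb/h

737.6 lb/h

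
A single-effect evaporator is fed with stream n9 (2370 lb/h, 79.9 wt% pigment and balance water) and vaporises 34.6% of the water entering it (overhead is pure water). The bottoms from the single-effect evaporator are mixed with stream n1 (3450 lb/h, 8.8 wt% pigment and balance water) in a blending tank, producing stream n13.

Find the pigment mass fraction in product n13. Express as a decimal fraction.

Vapour removed = 0.346×0.201×2370 = 164.82 lb/h; concentrate = 2205.2 lb/h.
pigment reaching the mixer = 1893.6 (from concentrate) + 3450×0.088 = 2197.2 lb/h.
Product flow = 2205.2 + 3450 = 5655.2 lb/h; pigment fraction = 0.3885.

0.3885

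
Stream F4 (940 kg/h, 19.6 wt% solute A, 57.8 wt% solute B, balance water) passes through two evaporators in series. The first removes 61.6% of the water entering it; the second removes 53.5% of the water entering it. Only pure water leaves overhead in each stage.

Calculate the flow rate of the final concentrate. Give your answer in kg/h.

water in feed = 940×0.226 = 212.44 kg/h.
After stage 1: water left = (1−0.616)×212.44 = 81.577; stream total = 809.14 kg/h.
After stage 2: water left = (1−0.535)×81.577 = 37.933; final concentrate = 765.49 kg/h.

765.5 kg/h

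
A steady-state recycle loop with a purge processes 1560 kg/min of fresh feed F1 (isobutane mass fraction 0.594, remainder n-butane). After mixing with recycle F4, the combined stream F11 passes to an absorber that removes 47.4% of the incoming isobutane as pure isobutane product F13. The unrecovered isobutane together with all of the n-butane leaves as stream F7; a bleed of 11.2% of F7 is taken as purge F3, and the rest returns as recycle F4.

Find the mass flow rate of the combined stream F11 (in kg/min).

n-butane enters only via F1 and leaves only via the purge: 1560×0.406 = 0.112×(n-butane in F7), and the absorber passes all n-butane, so n-butane in F11 = n-butane in F7 = 5655 kg/min.
isobutane in F11: m_A = 1560×0.594 + (1−0.112)·(1−0.474)·m_A, so m_A = 926.64/0.5329 = 1738.8 kg/min.
F11 = 1738.8 + 5655 = 7393.8 kg/min.

7394 kg/min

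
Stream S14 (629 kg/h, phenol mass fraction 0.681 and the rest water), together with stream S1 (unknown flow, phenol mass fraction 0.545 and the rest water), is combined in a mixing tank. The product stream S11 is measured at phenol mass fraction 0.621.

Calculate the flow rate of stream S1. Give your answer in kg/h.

Let S1 be the unknown flow. Total out = 629 + S1.
phenol balance: 428.35 + 0.545·S1 = 0.621·(629 + S1)
(0.545 − 0.621)·S1 = 0.621×629 − 428.35 = -37.74
S1 = -37.74 / -0.076 = 496.58 kg/h

496.6 kg/h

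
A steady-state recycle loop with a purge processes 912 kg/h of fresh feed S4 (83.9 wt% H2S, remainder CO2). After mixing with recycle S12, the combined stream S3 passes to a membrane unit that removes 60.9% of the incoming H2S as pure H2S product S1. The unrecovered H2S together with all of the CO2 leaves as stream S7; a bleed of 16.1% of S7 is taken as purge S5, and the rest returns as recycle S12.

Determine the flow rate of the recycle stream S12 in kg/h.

CO2 enters only via S4 and leaves only via the purge: 912×0.161 = 0.161×(CO2 in S7), and the membrane unit passes all CO2, so CO2 in S3 = CO2 in S7 = 912 kg/h.
H2S in S3: m_A = 912×0.839 + (1−0.161)·(1−0.609)·m_A, so m_A = 765.17/0.6720 = 1138.7 kg/h.
S7 = (1−0.609)×1138.7 + 912 = 1357.2 kg/h.
Recycle S12 = (1−0.161)×1357.2 = 1138.7 kg/h.

1139 kg/h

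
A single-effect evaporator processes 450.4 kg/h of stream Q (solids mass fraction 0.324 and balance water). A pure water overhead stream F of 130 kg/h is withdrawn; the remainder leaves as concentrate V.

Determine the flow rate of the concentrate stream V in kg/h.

320.4 kg/h

Concentrate = 450.4 − 130 = 320.4 kg/h.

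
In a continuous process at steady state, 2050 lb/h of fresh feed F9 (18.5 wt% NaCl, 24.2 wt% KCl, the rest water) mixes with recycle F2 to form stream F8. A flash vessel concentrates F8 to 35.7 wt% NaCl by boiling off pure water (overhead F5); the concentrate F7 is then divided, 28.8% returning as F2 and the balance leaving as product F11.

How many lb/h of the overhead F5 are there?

Overall NaCl balance (none leaves overhead): NaCl in fresh feed = NaCl in product, i.e. 2050×0.185 = (1−0.288)·F7·0.357.
F7 = 379.25/(0.357×0.712) = 1492 lb/h.
Recycle F2 = 0.288×1492 = 429.7 lb/h.
Combined feed F8 = 2050 + 429.7 = 2479.7 lb/h.
Overhead F5 = F8 − F7 = 2479.7 − 1492 = 987.68 lb/h.

987.7 lb/h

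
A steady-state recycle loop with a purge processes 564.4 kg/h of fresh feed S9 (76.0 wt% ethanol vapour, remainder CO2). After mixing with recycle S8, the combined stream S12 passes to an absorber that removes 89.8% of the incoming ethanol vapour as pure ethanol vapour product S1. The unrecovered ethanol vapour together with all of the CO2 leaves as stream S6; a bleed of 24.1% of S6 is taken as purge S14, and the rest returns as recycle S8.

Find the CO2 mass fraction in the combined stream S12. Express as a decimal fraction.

CO2 enters only via S9 and leaves only via the purge: 564.4×0.240 = 0.241×(CO2 in S6), and the absorber passes all CO2, so CO2 in S12 = CO2 in S6 = 562.06 kg/h.
ethanol vapour in S12: m_A = 564.4×0.760 + (1−0.241)·(1−0.898)·m_A, so m_A = 428.94/0.9226 = 464.94 kg/h.
S12 = 464.94 + 562.06 = 1027 kg/h.
CO2 fraction in S12 = 562.06/1027 = 0.547.

0.547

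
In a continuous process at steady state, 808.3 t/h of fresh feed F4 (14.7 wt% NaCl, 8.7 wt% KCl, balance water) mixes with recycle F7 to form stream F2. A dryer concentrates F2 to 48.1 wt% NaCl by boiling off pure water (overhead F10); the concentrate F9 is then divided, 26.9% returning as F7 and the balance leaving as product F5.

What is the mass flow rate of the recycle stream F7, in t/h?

90.9 t/h

Overall NaCl balance (none leaves overhead): NaCl in fresh feed = NaCl in product, i.e. 808.3×0.147 = (1−0.269)·F9·0.481.
F9 = 118.82/(0.481×0.731) = 337.93 t/h.
Recycle F7 = 0.269×337.93 = 90.903 t/h.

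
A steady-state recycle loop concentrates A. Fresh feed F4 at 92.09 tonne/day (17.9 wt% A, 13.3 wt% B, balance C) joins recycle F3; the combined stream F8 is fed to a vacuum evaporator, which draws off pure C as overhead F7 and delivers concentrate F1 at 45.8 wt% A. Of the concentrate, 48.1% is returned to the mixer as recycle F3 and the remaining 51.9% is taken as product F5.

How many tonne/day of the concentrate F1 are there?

Overall A balance (none leaves overhead): A in fresh feed = A in product, i.e. 92.09×0.179 = (1−0.481)·F1·0.458.
F1 = 16.484/(0.458×0.519) = 69.348 tonne/day.

69.35 tonne/day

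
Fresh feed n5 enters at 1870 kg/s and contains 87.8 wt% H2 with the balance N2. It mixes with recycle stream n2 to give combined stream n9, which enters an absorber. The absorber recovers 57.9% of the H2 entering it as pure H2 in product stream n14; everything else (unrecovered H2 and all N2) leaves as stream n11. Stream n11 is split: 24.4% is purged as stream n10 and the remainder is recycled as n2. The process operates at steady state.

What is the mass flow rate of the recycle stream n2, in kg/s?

1473 kg/s

N2 enters only via n5 and leaves only via the purge: 1870×0.122 = 0.244×(N2 in n11), and the absorber passes all N2, so N2 in n9 = N2 in n11 = 935 kg/s.
H2 in n9: m_A = 1870×0.878 + (1−0.244)·(1−0.579)·m_A, so m_A = 1641.9/0.6817 = 2408.4 kg/s.
n11 = (1−0.579)×2408.4 + 935 = 1948.9 kg/s.
Recycle n2 = (1−0.244)×1948.9 = 1473.4 kg/s.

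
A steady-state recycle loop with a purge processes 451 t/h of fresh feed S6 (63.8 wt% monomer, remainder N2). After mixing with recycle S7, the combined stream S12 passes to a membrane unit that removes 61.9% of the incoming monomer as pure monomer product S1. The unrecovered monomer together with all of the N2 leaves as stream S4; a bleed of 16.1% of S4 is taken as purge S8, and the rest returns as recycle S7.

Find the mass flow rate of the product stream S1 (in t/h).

monomer in S12: m_A = 451×0.638 + (1−0.161)·(1−0.619)·m_A, so m_A = 287.74/0.6803 = 422.93 t/h.
Product S1 = 0.619×422.93 = 261.79 t/h.

261.8 t/h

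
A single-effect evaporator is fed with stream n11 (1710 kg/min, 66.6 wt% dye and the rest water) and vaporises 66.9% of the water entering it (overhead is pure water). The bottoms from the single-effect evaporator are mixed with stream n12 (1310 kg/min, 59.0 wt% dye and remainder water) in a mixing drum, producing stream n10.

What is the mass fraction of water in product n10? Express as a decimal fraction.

0.2753

Vapour removed = 0.669×0.334×1710 = 382.09 kg/min; concentrate = 1327.9 kg/min.
water reaching the mixer = 189.05 (from concentrate) + 1310×0.410 = 726.15 kg/min.
Product flow = 1327.9 + 1310 = 2637.9 kg/min; water fraction = 0.2753.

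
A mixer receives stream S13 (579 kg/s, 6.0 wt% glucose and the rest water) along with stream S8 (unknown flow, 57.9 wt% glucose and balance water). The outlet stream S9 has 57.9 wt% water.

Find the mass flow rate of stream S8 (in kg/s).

1323 kg/s

Let S8 be the unknown flow. Total out = 579 + S8.
water balance: 544.26 + 0.421·S8 = 0.579·(579 + S8)
(0.421 − 0.579)·S8 = 0.579×579 − 544.26 = -209.02
S8 = -209.02 / -0.158 = 1322.9 kg/s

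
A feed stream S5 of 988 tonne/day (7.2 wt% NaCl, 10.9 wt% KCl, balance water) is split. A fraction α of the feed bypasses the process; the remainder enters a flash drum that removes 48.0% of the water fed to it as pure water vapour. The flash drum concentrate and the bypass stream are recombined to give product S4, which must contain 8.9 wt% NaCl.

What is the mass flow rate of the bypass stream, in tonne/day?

507.9 tonne/day

All 988×0.072 = 71.136 tonne/day of NaCl reaches S4, so S4 = 71.136/0.089 = 799.28 tonne/day and vapour = 188.72 tonne/day.
The evaporator receives (1−α)·988 of feed at 0.819 water and removes 0.480 of that water:
0.480×0.819×(1−α)×988 = 188.72
(1−α) = 188.72/388.4 = 0.4859;  α = 0.5141.
Bypass flow = 0.5141×988 = 507.95 tonne/day.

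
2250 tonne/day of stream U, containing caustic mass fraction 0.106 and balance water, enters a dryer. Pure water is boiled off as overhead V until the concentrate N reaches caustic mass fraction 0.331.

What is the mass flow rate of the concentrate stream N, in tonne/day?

720.5 tonne/day

caustic is conserved: 2250×0.106 = 238.5 tonne/day all reports to the concentrate.
Concentrate = 238.5/(target fraction) = 720.54 tonne/day.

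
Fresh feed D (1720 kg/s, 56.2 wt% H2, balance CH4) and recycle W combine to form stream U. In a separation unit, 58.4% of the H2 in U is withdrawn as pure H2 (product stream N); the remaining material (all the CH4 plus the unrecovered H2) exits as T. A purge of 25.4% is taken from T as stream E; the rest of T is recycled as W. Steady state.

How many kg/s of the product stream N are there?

818.5 kg/s

H2 in U: m_A = 1720×0.562 + (1−0.254)·(1−0.584)·m_A, so m_A = 966.64/0.6897 = 1401.6 kg/s.
Product N = 0.584×1401.6 = 818.54 kg/s.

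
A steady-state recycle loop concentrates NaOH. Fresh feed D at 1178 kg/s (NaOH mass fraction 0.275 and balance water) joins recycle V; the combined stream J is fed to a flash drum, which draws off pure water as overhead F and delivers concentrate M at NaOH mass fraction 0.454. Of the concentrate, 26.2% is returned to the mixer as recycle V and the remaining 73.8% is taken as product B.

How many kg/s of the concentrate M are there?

Overall NaOH balance (none leaves overhead): NaOH in fresh feed = NaOH in product, i.e. 1178×0.275 = (1−0.262)·M·0.454.
M = 323.95/(0.454×0.738) = 966.86 kg/s.

966.9 kg/s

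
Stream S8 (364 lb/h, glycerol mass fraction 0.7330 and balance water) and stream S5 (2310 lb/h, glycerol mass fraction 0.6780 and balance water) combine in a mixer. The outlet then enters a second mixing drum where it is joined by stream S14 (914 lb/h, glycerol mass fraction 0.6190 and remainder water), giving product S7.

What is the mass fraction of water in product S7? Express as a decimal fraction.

0.3314

Overall, product flow = 3588 lb/h.
water in = 364×0.267 + 2310×0.322 + 914×0.381 = 1189.2 lb/h.
water fraction in S7 = 0.3314.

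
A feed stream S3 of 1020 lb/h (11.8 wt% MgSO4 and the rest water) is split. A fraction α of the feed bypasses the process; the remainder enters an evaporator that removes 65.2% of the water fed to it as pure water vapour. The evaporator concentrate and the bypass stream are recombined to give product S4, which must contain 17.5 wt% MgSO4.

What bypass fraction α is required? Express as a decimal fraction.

All 1020×0.118 = 120.36 lb/h of MgSO4 reaches S4, so S4 = 120.36/0.175 = 687.77 lb/h and vapour = 332.23 lb/h.
The evaporator receives (1−α)·1020 of feed at 0.882 water and removes 0.652 of that water:
0.652×0.882×(1−α)×1020 = 332.23
(1−α) = 332.23/586.57 = 0.5664;  α = 0.4336.

0.434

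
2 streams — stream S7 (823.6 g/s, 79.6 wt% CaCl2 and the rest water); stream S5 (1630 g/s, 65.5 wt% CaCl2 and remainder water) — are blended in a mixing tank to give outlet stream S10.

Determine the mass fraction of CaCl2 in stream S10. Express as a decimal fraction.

Total flow out = 823.6 + 1630 = 2453.6 g/s.
CaCl2 in = 823.6×0.796 + 1630×0.655 = 1723.2 g/s.
CaCl2 mass fraction in S10 = 1723.2/2453.6 = 0.7023.

0.7023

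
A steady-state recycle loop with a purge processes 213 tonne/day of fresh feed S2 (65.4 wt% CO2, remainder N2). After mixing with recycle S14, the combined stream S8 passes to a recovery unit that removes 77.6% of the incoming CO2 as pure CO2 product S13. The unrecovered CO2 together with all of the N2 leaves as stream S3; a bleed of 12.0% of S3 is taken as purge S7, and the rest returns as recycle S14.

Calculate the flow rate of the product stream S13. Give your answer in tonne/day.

CO2 in S8: m_A = 213×0.654 + (1−0.120)·(1−0.776)·m_A, so m_A = 139.3/0.8029 = 173.5 tonne/day.
Product S13 = 0.776×173.5 = 134.64 tonne/day.

134.6 tonne/day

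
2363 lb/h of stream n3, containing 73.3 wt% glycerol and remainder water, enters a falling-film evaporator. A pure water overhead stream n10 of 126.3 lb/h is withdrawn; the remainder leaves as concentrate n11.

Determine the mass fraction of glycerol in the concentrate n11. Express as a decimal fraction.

glycerol is not removed: 2363×0.733 = 1732.1 lb/h of glycerol enters n11.
Concentrate = 2363 − 126.3 = 2236.7 lb/h.
Mass fraction = 1732.1/2236.7 = 0.7744.

0.7744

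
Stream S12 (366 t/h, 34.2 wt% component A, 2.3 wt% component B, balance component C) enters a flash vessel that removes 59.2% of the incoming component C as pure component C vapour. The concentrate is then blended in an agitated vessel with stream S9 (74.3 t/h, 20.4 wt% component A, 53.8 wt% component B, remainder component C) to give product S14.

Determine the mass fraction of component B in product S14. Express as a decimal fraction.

0.1599

Vapour removed = 0.592×0.635×366 = 137.59 t/h; concentrate = 228.41 t/h.
component B reaching the mixer = 8.418 (from concentrate) + 74.3×0.538 = 48.391 t/h.
Product flow = 228.41 + 74.3 = 302.71 t/h; component B fraction = 0.1599.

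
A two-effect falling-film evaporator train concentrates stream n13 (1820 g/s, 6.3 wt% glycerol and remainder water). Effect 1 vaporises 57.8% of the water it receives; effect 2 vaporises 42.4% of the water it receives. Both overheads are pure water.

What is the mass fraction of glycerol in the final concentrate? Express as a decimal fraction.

water in feed = 1820×0.937 = 1705.3 g/s.
After stage 1: water left = (1−0.578)×1705.3 = 719.65; stream total = 834.31 g/s.
After stage 2: water left = (1−0.424)×719.65 = 414.52; final concentrate = 529.18 g/s.
glycerol fraction = 114.66/529.18 = 0.217.

0.217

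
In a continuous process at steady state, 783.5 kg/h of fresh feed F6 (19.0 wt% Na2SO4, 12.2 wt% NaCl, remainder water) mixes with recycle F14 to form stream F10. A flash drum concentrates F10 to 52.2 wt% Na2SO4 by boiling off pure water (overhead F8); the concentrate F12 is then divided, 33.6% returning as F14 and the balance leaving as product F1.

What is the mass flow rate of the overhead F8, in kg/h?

Overall Na2SO4 balance (none leaves overhead): Na2SO4 in fresh feed = Na2SO4 in product, i.e. 783.5×0.190 = (1−0.336)·F12·0.522.
F12 = 148.87/(0.522×0.664) = 429.49 kg/h.
Recycle F14 = 0.336×429.49 = 144.31 kg/h.
Combined feed F10 = 783.5 + 144.31 = 927.81 kg/h.
Overhead F8 = F10 − F12 = 927.81 − 429.49 = 498.32 kg/h.

498.3 kg/h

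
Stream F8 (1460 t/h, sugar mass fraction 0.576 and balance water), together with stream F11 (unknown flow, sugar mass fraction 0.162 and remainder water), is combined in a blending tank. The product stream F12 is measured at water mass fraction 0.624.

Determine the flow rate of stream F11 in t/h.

1364 t/h

Let F11 be the unknown flow. Total out = 1460 + F11.
water balance: 619.04 + 0.838·F11 = 0.624·(1460 + F11)
(0.838 − 0.624)·F11 = 0.624×1460 − 619.04 = 292
F11 = 292 / 0.214 = 1364.5 t/h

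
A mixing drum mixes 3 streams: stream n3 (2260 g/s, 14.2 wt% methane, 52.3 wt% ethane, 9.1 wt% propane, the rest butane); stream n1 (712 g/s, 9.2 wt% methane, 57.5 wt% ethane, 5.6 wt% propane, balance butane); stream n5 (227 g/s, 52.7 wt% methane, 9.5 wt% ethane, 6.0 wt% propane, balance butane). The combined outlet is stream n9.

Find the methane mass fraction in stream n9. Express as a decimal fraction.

0.158

Total flow out = 2260 + 712 + 227 = 3199 g/s.
methane in = 2260×0.142 + 712×0.092 + 227×0.527 = 506.05 g/s.
methane mass fraction in n9 = 506.05/3199 = 0.158.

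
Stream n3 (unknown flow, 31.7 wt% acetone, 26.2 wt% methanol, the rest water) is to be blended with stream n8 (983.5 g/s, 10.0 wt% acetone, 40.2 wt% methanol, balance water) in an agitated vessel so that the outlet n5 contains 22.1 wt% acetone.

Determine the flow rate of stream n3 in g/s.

1240 g/s

Let n3 be the unknown flow. Total out = 983.5 + n3.
acetone balance: 98.35 + 0.317·n3 = 0.221·(983.5 + n3)
(0.317 − 0.221)·n3 = 0.221×983.5 − 98.35 = 119
n3 = 119 / 0.096 = 1239.6 g/s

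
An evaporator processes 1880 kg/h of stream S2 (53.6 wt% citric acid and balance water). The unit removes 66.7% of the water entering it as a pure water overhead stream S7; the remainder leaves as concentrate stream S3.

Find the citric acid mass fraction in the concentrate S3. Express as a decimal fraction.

0.776

citric acid is not removed: 1880×0.536 = 1007.7 kg/h of citric acid enters S3.
water entering = 1880×0.464 = 872.32 kg/h; overhead removed = 0.667×872.32 = 581.84 kg/h.
Concentrate = 1880 − 581.84 = 1298.2 kg/h.
Mass fraction = 1007.7/1298.2 = 0.776.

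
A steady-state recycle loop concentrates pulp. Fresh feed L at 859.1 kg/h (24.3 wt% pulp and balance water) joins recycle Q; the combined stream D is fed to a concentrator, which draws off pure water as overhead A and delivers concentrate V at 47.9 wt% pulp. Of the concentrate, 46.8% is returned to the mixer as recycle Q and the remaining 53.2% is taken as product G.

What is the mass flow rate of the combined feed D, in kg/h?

Overall pulp balance (none leaves overhead): pulp in fresh feed = pulp in product, i.e. 859.1×0.243 = (1−0.468)·V·0.479.
V = 208.76/(0.479×0.532) = 819.22 kg/h.
Recycle Q = 0.468×819.22 = 383.4 kg/h.
Combined feed D = 859.1 + 383.4 = 1242.5 kg/h.

1242 kg/h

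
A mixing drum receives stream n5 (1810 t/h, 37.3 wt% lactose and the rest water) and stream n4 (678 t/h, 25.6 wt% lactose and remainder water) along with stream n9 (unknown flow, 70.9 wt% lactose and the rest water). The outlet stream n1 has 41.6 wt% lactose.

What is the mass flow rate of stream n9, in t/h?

635.9 t/h

Let n9 be the unknown flow. Total out = 2488 + n9.
lactose balance: 848.7 + 0.709·n9 = 0.416·(2488 + n9)
(0.709 − 0.416)·n9 = 0.416×2488 − 848.7 = 186.31
n9 = 186.31 / 0.293 = 635.87 t/h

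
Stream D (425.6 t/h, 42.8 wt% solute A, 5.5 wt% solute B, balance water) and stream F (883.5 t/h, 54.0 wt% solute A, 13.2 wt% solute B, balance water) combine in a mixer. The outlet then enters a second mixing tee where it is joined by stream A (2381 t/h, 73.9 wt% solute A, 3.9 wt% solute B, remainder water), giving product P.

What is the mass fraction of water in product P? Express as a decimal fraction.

Overall, product flow = 3690.1 t/h.
water in = 425.6×0.517 + 883.5×0.328 + 2381×0.222 = 1038.4 t/h.
water fraction in P = 0.2814.

0.2814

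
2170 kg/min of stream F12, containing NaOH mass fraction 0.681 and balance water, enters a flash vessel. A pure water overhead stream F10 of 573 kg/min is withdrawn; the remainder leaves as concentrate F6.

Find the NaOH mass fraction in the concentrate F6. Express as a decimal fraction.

0.925

NaOH is not removed: 2170×0.681 = 1477.8 kg/min of NaOH enters F6.
Concentrate = 2170 − 573 = 1597 kg/min.
Mass fraction = 1477.8/1597 = 0.925.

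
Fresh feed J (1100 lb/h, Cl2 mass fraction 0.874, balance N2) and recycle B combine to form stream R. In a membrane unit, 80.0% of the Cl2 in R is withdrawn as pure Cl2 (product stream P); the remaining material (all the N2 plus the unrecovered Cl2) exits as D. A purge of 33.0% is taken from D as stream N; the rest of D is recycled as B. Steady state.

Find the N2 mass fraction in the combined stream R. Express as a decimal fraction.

N2 enters only via J and leaves only via the purge: 1100×0.126 = 0.330×(N2 in D), and the membrane unit passes all N2, so N2 in R = N2 in D = 420 lb/h.
Cl2 in R: m_A = 1100×0.874 + (1−0.330)·(1−0.800)·m_A, so m_A = 961.4/0.8660 = 1110.2 lb/h.
R = 1110.2 + 420 = 1530.2 lb/h.
N2 fraction in R = 420/1530.2 = 0.274.

0.274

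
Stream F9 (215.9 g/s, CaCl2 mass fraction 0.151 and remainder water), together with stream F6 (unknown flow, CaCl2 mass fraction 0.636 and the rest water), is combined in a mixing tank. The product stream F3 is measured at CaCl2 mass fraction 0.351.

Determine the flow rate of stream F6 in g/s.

Let F6 be the unknown flow. Total out = 215.9 + F6.
CaCl2 balance: 32.601 + 0.636·F6 = 0.351·(215.9 + F6)
(0.636 − 0.351)·F6 = 0.351×215.9 − 32.601 = 43.18
F6 = 43.18 / 0.285 = 151.51 g/s

151.5 g/s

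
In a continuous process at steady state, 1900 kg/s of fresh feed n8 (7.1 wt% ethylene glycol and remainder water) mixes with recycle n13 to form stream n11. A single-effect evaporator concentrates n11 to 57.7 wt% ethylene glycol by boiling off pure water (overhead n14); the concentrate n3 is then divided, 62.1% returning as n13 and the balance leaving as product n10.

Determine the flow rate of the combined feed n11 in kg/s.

2283 kg/s

Overall ethylene glycol balance (none leaves overhead): ethylene glycol in fresh feed = ethylene glycol in product, i.e. 1900×0.071 = (1−0.621)·n3·0.577.
n3 = 134.9/(0.577×0.379) = 616.87 kg/s.
Recycle n13 = 0.621×616.87 = 383.08 kg/s.
Combined feed n11 = 1900 + 383.08 = 2283.1 kg/s.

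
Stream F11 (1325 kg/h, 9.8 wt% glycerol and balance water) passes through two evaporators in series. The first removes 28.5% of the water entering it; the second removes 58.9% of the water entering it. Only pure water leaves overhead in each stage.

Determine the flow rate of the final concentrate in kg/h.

water in feed = 1325×0.902 = 1195.2 kg/h.
After stage 1: water left = (1−0.285)×1195.2 = 854.53; stream total = 984.38 kg/h.
After stage 2: water left = (1−0.589)×854.53 = 351.21; final concentrate = 481.06 kg/h.

481.1 kg/h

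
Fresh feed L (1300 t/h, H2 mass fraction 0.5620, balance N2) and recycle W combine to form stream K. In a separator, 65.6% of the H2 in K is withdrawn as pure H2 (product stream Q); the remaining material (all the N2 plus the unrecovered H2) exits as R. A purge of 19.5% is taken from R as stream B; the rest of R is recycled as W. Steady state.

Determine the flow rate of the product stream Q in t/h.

H2 in K: m_A = 1300×0.562 + (1−0.195)·(1−0.656)·m_A, so m_A = 730.6/0.7231 = 1010.4 t/h.
Product Q = 0.656×1010.4 = 662.82 t/h.

662.8 t/h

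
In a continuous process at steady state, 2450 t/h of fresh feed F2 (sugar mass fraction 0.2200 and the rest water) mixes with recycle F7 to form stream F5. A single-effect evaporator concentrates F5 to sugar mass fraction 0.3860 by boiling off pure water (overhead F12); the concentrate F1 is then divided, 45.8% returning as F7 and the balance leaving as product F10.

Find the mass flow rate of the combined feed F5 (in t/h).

3630 t/h

Overall sugar balance (none leaves overhead): sugar in fresh feed = sugar in product, i.e. 2450×0.220 = (1−0.458)·F1·0.386.
F1 = 539/(0.386×0.542) = 2576.3 t/h.
Recycle F7 = 0.458×2576.3 = 1180 t/h.
Combined feed F5 = 2450 + 1180 = 3630 t/h.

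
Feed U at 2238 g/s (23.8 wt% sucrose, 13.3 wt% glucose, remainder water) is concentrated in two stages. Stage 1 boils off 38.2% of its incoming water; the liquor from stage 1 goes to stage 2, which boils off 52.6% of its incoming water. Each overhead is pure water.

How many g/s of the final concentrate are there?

water in feed = 2238×0.629 = 1407.7 g/s.
After stage 1: water left = (1−0.382)×1407.7 = 869.96; stream total = 1700.3 g/s.
After stage 2: water left = (1−0.526)×869.96 = 412.36; final concentrate = 1242.7 g/s.

1243 g/s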